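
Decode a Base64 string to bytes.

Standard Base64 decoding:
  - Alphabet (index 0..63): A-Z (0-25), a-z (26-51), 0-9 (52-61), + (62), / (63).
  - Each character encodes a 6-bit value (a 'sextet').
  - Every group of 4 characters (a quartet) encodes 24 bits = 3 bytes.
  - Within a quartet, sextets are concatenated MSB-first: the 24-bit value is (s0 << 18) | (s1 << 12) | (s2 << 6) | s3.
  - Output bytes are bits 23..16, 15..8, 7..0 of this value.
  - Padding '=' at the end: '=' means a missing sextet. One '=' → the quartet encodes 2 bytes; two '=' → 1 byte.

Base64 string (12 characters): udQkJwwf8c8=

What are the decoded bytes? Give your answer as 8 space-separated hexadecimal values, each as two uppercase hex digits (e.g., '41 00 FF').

Answer: B9 D4 24 27 0C 1F F1 CF

Derivation:
After char 0 ('u'=46): chars_in_quartet=1 acc=0x2E bytes_emitted=0
After char 1 ('d'=29): chars_in_quartet=2 acc=0xB9D bytes_emitted=0
After char 2 ('Q'=16): chars_in_quartet=3 acc=0x2E750 bytes_emitted=0
After char 3 ('k'=36): chars_in_quartet=4 acc=0xB9D424 -> emit B9 D4 24, reset; bytes_emitted=3
After char 4 ('J'=9): chars_in_quartet=1 acc=0x9 bytes_emitted=3
After char 5 ('w'=48): chars_in_quartet=2 acc=0x270 bytes_emitted=3
After char 6 ('w'=48): chars_in_quartet=3 acc=0x9C30 bytes_emitted=3
After char 7 ('f'=31): chars_in_quartet=4 acc=0x270C1F -> emit 27 0C 1F, reset; bytes_emitted=6
After char 8 ('8'=60): chars_in_quartet=1 acc=0x3C bytes_emitted=6
After char 9 ('c'=28): chars_in_quartet=2 acc=0xF1C bytes_emitted=6
After char 10 ('8'=60): chars_in_quartet=3 acc=0x3C73C bytes_emitted=6
Padding '=': partial quartet acc=0x3C73C -> emit F1 CF; bytes_emitted=8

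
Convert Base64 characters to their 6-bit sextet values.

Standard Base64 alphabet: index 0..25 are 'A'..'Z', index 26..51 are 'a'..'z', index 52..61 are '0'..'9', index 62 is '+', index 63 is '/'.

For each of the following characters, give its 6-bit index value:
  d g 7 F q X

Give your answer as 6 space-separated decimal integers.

Answer: 29 32 59 5 42 23

Derivation:
'd': a..z range, 26 + ord('d') − ord('a') = 29
'g': a..z range, 26 + ord('g') − ord('a') = 32
'7': 0..9 range, 52 + ord('7') − ord('0') = 59
'F': A..Z range, ord('F') − ord('A') = 5
'q': a..z range, 26 + ord('q') − ord('a') = 42
'X': A..Z range, ord('X') − ord('A') = 23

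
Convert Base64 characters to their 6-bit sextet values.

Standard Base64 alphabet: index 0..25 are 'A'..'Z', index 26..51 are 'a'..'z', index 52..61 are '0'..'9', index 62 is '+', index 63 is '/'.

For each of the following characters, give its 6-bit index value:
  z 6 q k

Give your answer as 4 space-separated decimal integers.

'z': a..z range, 26 + ord('z') − ord('a') = 51
'6': 0..9 range, 52 + ord('6') − ord('0') = 58
'q': a..z range, 26 + ord('q') − ord('a') = 42
'k': a..z range, 26 + ord('k') − ord('a') = 36

Answer: 51 58 42 36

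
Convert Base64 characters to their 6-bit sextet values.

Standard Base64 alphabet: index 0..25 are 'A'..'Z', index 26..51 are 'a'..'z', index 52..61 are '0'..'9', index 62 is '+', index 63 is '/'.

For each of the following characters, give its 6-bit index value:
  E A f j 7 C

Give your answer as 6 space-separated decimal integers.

'E': A..Z range, ord('E') − ord('A') = 4
'A': A..Z range, ord('A') − ord('A') = 0
'f': a..z range, 26 + ord('f') − ord('a') = 31
'j': a..z range, 26 + ord('j') − ord('a') = 35
'7': 0..9 range, 52 + ord('7') − ord('0') = 59
'C': A..Z range, ord('C') − ord('A') = 2

Answer: 4 0 31 35 59 2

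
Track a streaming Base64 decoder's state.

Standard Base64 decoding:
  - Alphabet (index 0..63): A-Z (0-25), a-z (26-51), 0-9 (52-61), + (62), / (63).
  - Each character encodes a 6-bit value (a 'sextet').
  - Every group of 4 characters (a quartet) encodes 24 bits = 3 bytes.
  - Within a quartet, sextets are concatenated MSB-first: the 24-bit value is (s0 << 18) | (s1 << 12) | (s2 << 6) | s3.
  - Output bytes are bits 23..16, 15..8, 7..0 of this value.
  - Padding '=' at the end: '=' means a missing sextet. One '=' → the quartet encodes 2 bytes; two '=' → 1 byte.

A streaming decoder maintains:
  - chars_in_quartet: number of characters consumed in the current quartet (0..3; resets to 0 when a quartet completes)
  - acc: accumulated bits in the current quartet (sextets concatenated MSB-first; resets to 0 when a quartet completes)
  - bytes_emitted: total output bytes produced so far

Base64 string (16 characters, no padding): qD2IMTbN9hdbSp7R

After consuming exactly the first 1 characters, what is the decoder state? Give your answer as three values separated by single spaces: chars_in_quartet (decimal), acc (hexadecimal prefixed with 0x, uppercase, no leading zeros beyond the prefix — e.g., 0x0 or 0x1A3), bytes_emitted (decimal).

After char 0 ('q'=42): chars_in_quartet=1 acc=0x2A bytes_emitted=0

Answer: 1 0x2A 0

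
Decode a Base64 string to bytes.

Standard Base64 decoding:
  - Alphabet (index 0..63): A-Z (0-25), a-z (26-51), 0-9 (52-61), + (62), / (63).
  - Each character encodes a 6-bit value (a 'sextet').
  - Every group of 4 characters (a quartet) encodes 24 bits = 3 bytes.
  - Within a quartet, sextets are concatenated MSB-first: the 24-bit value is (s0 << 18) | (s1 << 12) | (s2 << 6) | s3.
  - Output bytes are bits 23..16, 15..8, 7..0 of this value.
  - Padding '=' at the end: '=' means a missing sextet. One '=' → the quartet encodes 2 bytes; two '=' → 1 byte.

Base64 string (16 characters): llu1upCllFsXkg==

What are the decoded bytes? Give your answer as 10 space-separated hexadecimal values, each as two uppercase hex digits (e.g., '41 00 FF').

After char 0 ('l'=37): chars_in_quartet=1 acc=0x25 bytes_emitted=0
After char 1 ('l'=37): chars_in_quartet=2 acc=0x965 bytes_emitted=0
After char 2 ('u'=46): chars_in_quartet=3 acc=0x2596E bytes_emitted=0
After char 3 ('1'=53): chars_in_quartet=4 acc=0x965BB5 -> emit 96 5B B5, reset; bytes_emitted=3
After char 4 ('u'=46): chars_in_quartet=1 acc=0x2E bytes_emitted=3
After char 5 ('p'=41): chars_in_quartet=2 acc=0xBA9 bytes_emitted=3
After char 6 ('C'=2): chars_in_quartet=3 acc=0x2EA42 bytes_emitted=3
After char 7 ('l'=37): chars_in_quartet=4 acc=0xBA90A5 -> emit BA 90 A5, reset; bytes_emitted=6
After char 8 ('l'=37): chars_in_quartet=1 acc=0x25 bytes_emitted=6
After char 9 ('F'=5): chars_in_quartet=2 acc=0x945 bytes_emitted=6
After char 10 ('s'=44): chars_in_quartet=3 acc=0x2516C bytes_emitted=6
After char 11 ('X'=23): chars_in_quartet=4 acc=0x945B17 -> emit 94 5B 17, reset; bytes_emitted=9
After char 12 ('k'=36): chars_in_quartet=1 acc=0x24 bytes_emitted=9
After char 13 ('g'=32): chars_in_quartet=2 acc=0x920 bytes_emitted=9
Padding '==': partial quartet acc=0x920 -> emit 92; bytes_emitted=10

Answer: 96 5B B5 BA 90 A5 94 5B 17 92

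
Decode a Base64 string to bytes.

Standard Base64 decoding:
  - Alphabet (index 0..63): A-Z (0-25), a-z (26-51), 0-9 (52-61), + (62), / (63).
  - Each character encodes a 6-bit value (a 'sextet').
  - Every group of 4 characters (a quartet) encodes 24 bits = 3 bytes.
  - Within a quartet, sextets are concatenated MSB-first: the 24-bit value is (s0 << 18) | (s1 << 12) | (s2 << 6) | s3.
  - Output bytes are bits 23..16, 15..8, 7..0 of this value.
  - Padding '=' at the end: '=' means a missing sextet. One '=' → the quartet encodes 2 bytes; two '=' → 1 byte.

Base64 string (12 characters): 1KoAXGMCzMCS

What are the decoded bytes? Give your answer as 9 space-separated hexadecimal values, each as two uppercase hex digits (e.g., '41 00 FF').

Answer: D4 AA 00 5C 63 02 CC C0 92

Derivation:
After char 0 ('1'=53): chars_in_quartet=1 acc=0x35 bytes_emitted=0
After char 1 ('K'=10): chars_in_quartet=2 acc=0xD4A bytes_emitted=0
After char 2 ('o'=40): chars_in_quartet=3 acc=0x352A8 bytes_emitted=0
After char 3 ('A'=0): chars_in_quartet=4 acc=0xD4AA00 -> emit D4 AA 00, reset; bytes_emitted=3
After char 4 ('X'=23): chars_in_quartet=1 acc=0x17 bytes_emitted=3
After char 5 ('G'=6): chars_in_quartet=2 acc=0x5C6 bytes_emitted=3
After char 6 ('M'=12): chars_in_quartet=3 acc=0x1718C bytes_emitted=3
After char 7 ('C'=2): chars_in_quartet=4 acc=0x5C6302 -> emit 5C 63 02, reset; bytes_emitted=6
After char 8 ('z'=51): chars_in_quartet=1 acc=0x33 bytes_emitted=6
After char 9 ('M'=12): chars_in_quartet=2 acc=0xCCC bytes_emitted=6
After char 10 ('C'=2): chars_in_quartet=3 acc=0x33302 bytes_emitted=6
After char 11 ('S'=18): chars_in_quartet=4 acc=0xCCC092 -> emit CC C0 92, reset; bytes_emitted=9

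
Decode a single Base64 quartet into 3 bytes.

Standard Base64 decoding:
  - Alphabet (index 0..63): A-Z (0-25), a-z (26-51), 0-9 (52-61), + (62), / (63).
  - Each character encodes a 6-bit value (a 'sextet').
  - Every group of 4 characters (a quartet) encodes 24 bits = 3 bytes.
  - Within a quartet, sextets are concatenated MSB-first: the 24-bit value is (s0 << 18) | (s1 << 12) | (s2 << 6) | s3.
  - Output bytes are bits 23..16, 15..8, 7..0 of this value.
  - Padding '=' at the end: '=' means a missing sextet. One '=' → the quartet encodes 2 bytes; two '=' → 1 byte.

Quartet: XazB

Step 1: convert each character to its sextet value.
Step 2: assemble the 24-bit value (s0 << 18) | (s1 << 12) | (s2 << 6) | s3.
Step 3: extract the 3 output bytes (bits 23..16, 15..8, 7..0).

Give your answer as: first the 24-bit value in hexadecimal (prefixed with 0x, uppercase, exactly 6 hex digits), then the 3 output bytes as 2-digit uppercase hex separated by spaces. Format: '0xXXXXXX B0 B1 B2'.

Answer: 0x5DACC1 5D AC C1

Derivation:
Sextets: X=23, a=26, z=51, B=1
24-bit: (23<<18) | (26<<12) | (51<<6) | 1
      = 0x5C0000 | 0x01A000 | 0x000CC0 | 0x000001
      = 0x5DACC1
Bytes: (v>>16)&0xFF=5D, (v>>8)&0xFF=AC, v&0xFF=C1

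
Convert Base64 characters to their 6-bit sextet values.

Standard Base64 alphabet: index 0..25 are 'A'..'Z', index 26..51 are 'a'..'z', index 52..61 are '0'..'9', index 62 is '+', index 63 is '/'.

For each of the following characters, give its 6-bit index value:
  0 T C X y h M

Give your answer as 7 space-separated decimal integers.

'0': 0..9 range, 52 + ord('0') − ord('0') = 52
'T': A..Z range, ord('T') − ord('A') = 19
'C': A..Z range, ord('C') − ord('A') = 2
'X': A..Z range, ord('X') − ord('A') = 23
'y': a..z range, 26 + ord('y') − ord('a') = 50
'h': a..z range, 26 + ord('h') − ord('a') = 33
'M': A..Z range, ord('M') − ord('A') = 12

Answer: 52 19 2 23 50 33 12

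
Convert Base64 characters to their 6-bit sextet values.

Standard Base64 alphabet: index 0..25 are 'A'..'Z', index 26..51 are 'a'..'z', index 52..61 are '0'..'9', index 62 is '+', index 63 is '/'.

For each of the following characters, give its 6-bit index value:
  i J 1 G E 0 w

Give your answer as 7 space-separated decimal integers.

Answer: 34 9 53 6 4 52 48

Derivation:
'i': a..z range, 26 + ord('i') − ord('a') = 34
'J': A..Z range, ord('J') − ord('A') = 9
'1': 0..9 range, 52 + ord('1') − ord('0') = 53
'G': A..Z range, ord('G') − ord('A') = 6
'E': A..Z range, ord('E') − ord('A') = 4
'0': 0..9 range, 52 + ord('0') − ord('0') = 52
'w': a..z range, 26 + ord('w') − ord('a') = 48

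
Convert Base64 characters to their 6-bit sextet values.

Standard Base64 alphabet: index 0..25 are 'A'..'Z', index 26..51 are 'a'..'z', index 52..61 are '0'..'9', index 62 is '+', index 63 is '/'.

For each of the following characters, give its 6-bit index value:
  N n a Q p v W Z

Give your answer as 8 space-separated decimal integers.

Answer: 13 39 26 16 41 47 22 25

Derivation:
'N': A..Z range, ord('N') − ord('A') = 13
'n': a..z range, 26 + ord('n') − ord('a') = 39
'a': a..z range, 26 + ord('a') − ord('a') = 26
'Q': A..Z range, ord('Q') − ord('A') = 16
'p': a..z range, 26 + ord('p') − ord('a') = 41
'v': a..z range, 26 + ord('v') − ord('a') = 47
'W': A..Z range, ord('W') − ord('A') = 22
'Z': A..Z range, ord('Z') − ord('A') = 25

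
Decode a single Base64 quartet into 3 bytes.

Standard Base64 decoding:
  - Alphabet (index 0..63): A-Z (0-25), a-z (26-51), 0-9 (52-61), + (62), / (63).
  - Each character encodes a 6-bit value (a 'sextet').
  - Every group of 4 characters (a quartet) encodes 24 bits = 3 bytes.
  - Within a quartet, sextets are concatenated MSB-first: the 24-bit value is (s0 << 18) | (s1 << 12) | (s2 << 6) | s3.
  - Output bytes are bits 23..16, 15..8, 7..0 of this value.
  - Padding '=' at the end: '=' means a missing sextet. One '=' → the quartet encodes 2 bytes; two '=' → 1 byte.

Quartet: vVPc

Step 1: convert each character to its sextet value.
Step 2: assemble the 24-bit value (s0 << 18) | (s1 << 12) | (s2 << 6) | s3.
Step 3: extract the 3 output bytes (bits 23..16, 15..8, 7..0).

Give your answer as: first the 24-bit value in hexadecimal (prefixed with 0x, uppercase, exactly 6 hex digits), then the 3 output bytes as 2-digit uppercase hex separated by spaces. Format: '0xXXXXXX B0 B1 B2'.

Sextets: v=47, V=21, P=15, c=28
24-bit: (47<<18) | (21<<12) | (15<<6) | 28
      = 0xBC0000 | 0x015000 | 0x0003C0 | 0x00001C
      = 0xBD53DC
Bytes: (v>>16)&0xFF=BD, (v>>8)&0xFF=53, v&0xFF=DC

Answer: 0xBD53DC BD 53 DC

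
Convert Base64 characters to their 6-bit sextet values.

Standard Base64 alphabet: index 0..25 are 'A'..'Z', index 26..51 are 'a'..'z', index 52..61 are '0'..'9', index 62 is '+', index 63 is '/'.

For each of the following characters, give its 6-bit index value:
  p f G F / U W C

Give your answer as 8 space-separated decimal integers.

Answer: 41 31 6 5 63 20 22 2

Derivation:
'p': a..z range, 26 + ord('p') − ord('a') = 41
'f': a..z range, 26 + ord('f') − ord('a') = 31
'G': A..Z range, ord('G') − ord('A') = 6
'F': A..Z range, ord('F') − ord('A') = 5
'/': index 63
'U': A..Z range, ord('U') − ord('A') = 20
'W': A..Z range, ord('W') − ord('A') = 22
'C': A..Z range, ord('C') − ord('A') = 2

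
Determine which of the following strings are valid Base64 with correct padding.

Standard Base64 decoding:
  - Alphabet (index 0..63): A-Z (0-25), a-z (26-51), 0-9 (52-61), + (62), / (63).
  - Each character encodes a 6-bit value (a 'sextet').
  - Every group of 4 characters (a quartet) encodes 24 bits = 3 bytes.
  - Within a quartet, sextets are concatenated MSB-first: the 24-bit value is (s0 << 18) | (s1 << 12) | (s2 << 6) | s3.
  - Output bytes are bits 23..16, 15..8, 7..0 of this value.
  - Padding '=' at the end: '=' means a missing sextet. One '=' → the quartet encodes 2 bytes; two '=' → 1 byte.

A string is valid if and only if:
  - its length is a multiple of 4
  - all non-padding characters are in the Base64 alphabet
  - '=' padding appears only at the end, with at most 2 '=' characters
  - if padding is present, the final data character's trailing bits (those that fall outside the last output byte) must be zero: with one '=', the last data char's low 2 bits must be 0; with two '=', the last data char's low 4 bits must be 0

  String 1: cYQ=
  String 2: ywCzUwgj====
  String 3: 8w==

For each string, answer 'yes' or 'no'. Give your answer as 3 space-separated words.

Answer: yes no yes

Derivation:
String 1: 'cYQ=' → valid
String 2: 'ywCzUwgj====' → invalid (4 pad chars (max 2))
String 3: '8w==' → valid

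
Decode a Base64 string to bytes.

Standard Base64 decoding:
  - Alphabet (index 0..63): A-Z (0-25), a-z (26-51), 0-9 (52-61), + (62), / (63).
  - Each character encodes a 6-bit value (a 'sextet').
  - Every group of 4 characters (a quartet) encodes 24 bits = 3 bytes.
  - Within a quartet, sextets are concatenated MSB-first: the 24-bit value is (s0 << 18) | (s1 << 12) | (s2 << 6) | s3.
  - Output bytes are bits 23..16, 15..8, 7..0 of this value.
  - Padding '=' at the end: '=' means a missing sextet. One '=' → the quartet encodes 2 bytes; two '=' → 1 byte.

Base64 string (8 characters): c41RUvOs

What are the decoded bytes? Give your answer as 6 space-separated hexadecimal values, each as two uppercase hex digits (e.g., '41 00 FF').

After char 0 ('c'=28): chars_in_quartet=1 acc=0x1C bytes_emitted=0
After char 1 ('4'=56): chars_in_quartet=2 acc=0x738 bytes_emitted=0
After char 2 ('1'=53): chars_in_quartet=3 acc=0x1CE35 bytes_emitted=0
After char 3 ('R'=17): chars_in_quartet=4 acc=0x738D51 -> emit 73 8D 51, reset; bytes_emitted=3
After char 4 ('U'=20): chars_in_quartet=1 acc=0x14 bytes_emitted=3
After char 5 ('v'=47): chars_in_quartet=2 acc=0x52F bytes_emitted=3
After char 6 ('O'=14): chars_in_quartet=3 acc=0x14BCE bytes_emitted=3
After char 7 ('s'=44): chars_in_quartet=4 acc=0x52F3AC -> emit 52 F3 AC, reset; bytes_emitted=6

Answer: 73 8D 51 52 F3 AC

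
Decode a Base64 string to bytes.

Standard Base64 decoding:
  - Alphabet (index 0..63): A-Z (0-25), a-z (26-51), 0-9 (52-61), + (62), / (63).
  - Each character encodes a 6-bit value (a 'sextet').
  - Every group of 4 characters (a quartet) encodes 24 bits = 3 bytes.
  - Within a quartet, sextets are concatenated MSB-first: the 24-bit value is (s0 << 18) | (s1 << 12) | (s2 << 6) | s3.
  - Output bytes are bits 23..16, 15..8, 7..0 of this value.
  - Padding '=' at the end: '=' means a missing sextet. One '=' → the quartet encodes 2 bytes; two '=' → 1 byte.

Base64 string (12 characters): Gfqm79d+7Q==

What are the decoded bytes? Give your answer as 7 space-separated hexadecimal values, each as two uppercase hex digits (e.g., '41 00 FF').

After char 0 ('G'=6): chars_in_quartet=1 acc=0x6 bytes_emitted=0
After char 1 ('f'=31): chars_in_quartet=2 acc=0x19F bytes_emitted=0
After char 2 ('q'=42): chars_in_quartet=3 acc=0x67EA bytes_emitted=0
After char 3 ('m'=38): chars_in_quartet=4 acc=0x19FAA6 -> emit 19 FA A6, reset; bytes_emitted=3
After char 4 ('7'=59): chars_in_quartet=1 acc=0x3B bytes_emitted=3
After char 5 ('9'=61): chars_in_quartet=2 acc=0xEFD bytes_emitted=3
After char 6 ('d'=29): chars_in_quartet=3 acc=0x3BF5D bytes_emitted=3
After char 7 ('+'=62): chars_in_quartet=4 acc=0xEFD77E -> emit EF D7 7E, reset; bytes_emitted=6
After char 8 ('7'=59): chars_in_quartet=1 acc=0x3B bytes_emitted=6
After char 9 ('Q'=16): chars_in_quartet=2 acc=0xED0 bytes_emitted=6
Padding '==': partial quartet acc=0xED0 -> emit ED; bytes_emitted=7

Answer: 19 FA A6 EF D7 7E ED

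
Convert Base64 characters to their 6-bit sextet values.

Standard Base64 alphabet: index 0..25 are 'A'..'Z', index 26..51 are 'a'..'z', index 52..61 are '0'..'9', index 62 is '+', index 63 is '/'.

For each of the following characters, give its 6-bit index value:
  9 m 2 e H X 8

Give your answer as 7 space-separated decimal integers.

'9': 0..9 range, 52 + ord('9') − ord('0') = 61
'm': a..z range, 26 + ord('m') − ord('a') = 38
'2': 0..9 range, 52 + ord('2') − ord('0') = 54
'e': a..z range, 26 + ord('e') − ord('a') = 30
'H': A..Z range, ord('H') − ord('A') = 7
'X': A..Z range, ord('X') − ord('A') = 23
'8': 0..9 range, 52 + ord('8') − ord('0') = 60

Answer: 61 38 54 30 7 23 60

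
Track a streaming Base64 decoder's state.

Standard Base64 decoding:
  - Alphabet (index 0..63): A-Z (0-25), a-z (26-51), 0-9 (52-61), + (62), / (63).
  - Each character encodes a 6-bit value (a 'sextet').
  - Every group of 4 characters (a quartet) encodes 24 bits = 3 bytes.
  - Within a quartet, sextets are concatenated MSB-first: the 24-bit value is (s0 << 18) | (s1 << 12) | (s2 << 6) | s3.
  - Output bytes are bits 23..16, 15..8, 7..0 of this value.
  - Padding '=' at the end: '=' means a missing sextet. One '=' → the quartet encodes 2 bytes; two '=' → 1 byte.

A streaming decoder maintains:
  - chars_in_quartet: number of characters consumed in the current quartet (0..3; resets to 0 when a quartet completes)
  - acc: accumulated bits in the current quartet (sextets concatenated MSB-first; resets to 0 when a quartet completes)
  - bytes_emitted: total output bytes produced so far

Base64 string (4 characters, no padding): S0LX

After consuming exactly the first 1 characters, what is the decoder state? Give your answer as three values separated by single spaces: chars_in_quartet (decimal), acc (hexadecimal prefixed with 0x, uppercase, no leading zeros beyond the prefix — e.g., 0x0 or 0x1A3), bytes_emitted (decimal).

Answer: 1 0x12 0

Derivation:
After char 0 ('S'=18): chars_in_quartet=1 acc=0x12 bytes_emitted=0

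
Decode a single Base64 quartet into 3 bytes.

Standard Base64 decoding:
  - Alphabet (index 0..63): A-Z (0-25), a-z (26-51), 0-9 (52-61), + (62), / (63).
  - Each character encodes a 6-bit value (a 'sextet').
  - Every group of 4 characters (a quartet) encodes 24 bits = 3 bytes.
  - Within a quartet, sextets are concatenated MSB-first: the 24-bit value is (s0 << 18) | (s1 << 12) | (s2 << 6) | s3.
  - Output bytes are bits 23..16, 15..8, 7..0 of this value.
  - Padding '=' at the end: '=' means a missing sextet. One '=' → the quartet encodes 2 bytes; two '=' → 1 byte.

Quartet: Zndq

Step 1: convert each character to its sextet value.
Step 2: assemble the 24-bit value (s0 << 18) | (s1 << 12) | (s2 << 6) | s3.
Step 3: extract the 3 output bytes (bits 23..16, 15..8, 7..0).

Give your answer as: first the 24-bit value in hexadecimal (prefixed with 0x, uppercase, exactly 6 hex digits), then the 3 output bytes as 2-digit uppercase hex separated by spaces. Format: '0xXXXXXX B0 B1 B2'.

Answer: 0x66776A 66 77 6A

Derivation:
Sextets: Z=25, n=39, d=29, q=42
24-bit: (25<<18) | (39<<12) | (29<<6) | 42
      = 0x640000 | 0x027000 | 0x000740 | 0x00002A
      = 0x66776A
Bytes: (v>>16)&0xFF=66, (v>>8)&0xFF=77, v&0xFF=6A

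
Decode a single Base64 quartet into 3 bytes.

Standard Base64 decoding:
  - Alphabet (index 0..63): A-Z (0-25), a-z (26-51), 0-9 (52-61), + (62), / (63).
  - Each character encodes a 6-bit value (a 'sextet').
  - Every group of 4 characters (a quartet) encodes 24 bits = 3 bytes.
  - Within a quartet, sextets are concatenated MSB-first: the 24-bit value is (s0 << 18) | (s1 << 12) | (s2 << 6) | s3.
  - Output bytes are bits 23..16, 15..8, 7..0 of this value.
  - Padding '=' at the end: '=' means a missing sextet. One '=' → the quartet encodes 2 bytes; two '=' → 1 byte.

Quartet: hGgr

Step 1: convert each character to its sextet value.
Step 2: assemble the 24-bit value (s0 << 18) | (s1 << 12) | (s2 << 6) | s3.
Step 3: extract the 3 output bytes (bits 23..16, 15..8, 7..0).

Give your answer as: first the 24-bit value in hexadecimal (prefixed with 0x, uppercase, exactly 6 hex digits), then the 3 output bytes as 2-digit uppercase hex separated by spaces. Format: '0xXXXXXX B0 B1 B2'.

Answer: 0x84682B 84 68 2B

Derivation:
Sextets: h=33, G=6, g=32, r=43
24-bit: (33<<18) | (6<<12) | (32<<6) | 43
      = 0x840000 | 0x006000 | 0x000800 | 0x00002B
      = 0x84682B
Bytes: (v>>16)&0xFF=84, (v>>8)&0xFF=68, v&0xFF=2B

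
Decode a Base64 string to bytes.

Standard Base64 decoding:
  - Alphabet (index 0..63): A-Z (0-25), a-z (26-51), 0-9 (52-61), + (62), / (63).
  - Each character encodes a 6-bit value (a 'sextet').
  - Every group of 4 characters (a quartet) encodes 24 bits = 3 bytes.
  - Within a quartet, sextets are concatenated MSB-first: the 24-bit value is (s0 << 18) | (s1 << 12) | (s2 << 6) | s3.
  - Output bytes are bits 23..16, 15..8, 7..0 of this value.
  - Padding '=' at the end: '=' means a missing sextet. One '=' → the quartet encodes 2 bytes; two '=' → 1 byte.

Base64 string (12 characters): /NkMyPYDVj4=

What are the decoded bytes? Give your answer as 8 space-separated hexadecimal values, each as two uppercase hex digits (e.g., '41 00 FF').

After char 0 ('/'=63): chars_in_quartet=1 acc=0x3F bytes_emitted=0
After char 1 ('N'=13): chars_in_quartet=2 acc=0xFCD bytes_emitted=0
After char 2 ('k'=36): chars_in_quartet=3 acc=0x3F364 bytes_emitted=0
After char 3 ('M'=12): chars_in_quartet=4 acc=0xFCD90C -> emit FC D9 0C, reset; bytes_emitted=3
After char 4 ('y'=50): chars_in_quartet=1 acc=0x32 bytes_emitted=3
After char 5 ('P'=15): chars_in_quartet=2 acc=0xC8F bytes_emitted=3
After char 6 ('Y'=24): chars_in_quartet=3 acc=0x323D8 bytes_emitted=3
After char 7 ('D'=3): chars_in_quartet=4 acc=0xC8F603 -> emit C8 F6 03, reset; bytes_emitted=6
After char 8 ('V'=21): chars_in_quartet=1 acc=0x15 bytes_emitted=6
After char 9 ('j'=35): chars_in_quartet=2 acc=0x563 bytes_emitted=6
After char 10 ('4'=56): chars_in_quartet=3 acc=0x158F8 bytes_emitted=6
Padding '=': partial quartet acc=0x158F8 -> emit 56 3E; bytes_emitted=8

Answer: FC D9 0C C8 F6 03 56 3E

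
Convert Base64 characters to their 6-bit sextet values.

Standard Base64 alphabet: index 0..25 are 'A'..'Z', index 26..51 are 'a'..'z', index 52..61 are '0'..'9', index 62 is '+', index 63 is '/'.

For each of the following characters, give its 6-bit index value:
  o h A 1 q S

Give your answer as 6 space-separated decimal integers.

'o': a..z range, 26 + ord('o') − ord('a') = 40
'h': a..z range, 26 + ord('h') − ord('a') = 33
'A': A..Z range, ord('A') − ord('A') = 0
'1': 0..9 range, 52 + ord('1') − ord('0') = 53
'q': a..z range, 26 + ord('q') − ord('a') = 42
'S': A..Z range, ord('S') − ord('A') = 18

Answer: 40 33 0 53 42 18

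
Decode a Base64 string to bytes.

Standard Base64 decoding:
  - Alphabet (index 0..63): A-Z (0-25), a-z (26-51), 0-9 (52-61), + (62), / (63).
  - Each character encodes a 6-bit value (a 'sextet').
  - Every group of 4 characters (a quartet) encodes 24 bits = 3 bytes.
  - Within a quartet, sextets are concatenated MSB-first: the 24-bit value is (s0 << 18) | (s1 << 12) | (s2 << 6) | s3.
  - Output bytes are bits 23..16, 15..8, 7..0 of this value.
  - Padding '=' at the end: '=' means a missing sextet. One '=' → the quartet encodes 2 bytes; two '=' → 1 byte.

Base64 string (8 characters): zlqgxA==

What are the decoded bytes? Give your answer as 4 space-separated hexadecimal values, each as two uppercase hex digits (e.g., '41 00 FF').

After char 0 ('z'=51): chars_in_quartet=1 acc=0x33 bytes_emitted=0
After char 1 ('l'=37): chars_in_quartet=2 acc=0xCE5 bytes_emitted=0
After char 2 ('q'=42): chars_in_quartet=3 acc=0x3396A bytes_emitted=0
After char 3 ('g'=32): chars_in_quartet=4 acc=0xCE5AA0 -> emit CE 5A A0, reset; bytes_emitted=3
After char 4 ('x'=49): chars_in_quartet=1 acc=0x31 bytes_emitted=3
After char 5 ('A'=0): chars_in_quartet=2 acc=0xC40 bytes_emitted=3
Padding '==': partial quartet acc=0xC40 -> emit C4; bytes_emitted=4

Answer: CE 5A A0 C4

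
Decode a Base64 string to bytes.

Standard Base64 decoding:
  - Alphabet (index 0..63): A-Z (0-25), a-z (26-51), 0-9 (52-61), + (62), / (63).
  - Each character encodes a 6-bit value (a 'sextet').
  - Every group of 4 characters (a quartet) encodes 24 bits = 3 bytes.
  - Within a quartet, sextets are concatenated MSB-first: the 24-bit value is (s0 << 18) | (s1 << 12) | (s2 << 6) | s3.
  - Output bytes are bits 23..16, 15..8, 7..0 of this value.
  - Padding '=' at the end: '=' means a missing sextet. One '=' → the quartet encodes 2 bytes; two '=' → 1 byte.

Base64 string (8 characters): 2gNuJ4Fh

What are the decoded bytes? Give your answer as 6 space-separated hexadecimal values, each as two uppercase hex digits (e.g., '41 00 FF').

After char 0 ('2'=54): chars_in_quartet=1 acc=0x36 bytes_emitted=0
After char 1 ('g'=32): chars_in_quartet=2 acc=0xDA0 bytes_emitted=0
After char 2 ('N'=13): chars_in_quartet=3 acc=0x3680D bytes_emitted=0
After char 3 ('u'=46): chars_in_quartet=4 acc=0xDA036E -> emit DA 03 6E, reset; bytes_emitted=3
After char 4 ('J'=9): chars_in_quartet=1 acc=0x9 bytes_emitted=3
After char 5 ('4'=56): chars_in_quartet=2 acc=0x278 bytes_emitted=3
After char 6 ('F'=5): chars_in_quartet=3 acc=0x9E05 bytes_emitted=3
After char 7 ('h'=33): chars_in_quartet=4 acc=0x278161 -> emit 27 81 61, reset; bytes_emitted=6

Answer: DA 03 6E 27 81 61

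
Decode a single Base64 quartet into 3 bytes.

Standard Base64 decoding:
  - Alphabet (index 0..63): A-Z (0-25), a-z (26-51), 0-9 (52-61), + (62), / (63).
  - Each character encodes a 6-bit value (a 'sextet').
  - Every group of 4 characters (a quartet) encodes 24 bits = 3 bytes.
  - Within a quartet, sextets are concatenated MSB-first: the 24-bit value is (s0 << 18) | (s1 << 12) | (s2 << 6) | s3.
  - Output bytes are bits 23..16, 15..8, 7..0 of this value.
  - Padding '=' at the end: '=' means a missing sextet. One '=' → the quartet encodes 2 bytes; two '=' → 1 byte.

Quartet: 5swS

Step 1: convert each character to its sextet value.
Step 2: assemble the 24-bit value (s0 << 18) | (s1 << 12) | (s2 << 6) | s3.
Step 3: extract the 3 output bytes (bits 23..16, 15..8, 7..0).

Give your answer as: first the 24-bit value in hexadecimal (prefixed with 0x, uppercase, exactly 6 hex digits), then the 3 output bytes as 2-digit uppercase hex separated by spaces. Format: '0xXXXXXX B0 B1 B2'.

Sextets: 5=57, s=44, w=48, S=18
24-bit: (57<<18) | (44<<12) | (48<<6) | 18
      = 0xE40000 | 0x02C000 | 0x000C00 | 0x000012
      = 0xE6CC12
Bytes: (v>>16)&0xFF=E6, (v>>8)&0xFF=CC, v&0xFF=12

Answer: 0xE6CC12 E6 CC 12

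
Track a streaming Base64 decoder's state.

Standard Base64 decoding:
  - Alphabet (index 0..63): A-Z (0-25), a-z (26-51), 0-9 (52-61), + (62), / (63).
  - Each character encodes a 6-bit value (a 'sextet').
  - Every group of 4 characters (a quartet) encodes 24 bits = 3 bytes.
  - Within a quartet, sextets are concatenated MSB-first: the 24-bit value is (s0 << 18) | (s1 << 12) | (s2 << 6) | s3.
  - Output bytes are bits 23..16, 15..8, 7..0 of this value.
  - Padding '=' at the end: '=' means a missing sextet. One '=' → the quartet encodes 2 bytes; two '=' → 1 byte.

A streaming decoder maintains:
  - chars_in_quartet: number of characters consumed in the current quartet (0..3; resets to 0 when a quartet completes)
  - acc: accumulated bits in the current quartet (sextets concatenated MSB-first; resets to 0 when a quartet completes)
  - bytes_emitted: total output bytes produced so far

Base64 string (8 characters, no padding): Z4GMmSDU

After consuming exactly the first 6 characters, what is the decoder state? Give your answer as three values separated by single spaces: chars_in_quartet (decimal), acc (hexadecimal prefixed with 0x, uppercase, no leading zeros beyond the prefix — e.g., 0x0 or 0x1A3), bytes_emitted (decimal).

Answer: 2 0x992 3

Derivation:
After char 0 ('Z'=25): chars_in_quartet=1 acc=0x19 bytes_emitted=0
After char 1 ('4'=56): chars_in_quartet=2 acc=0x678 bytes_emitted=0
After char 2 ('G'=6): chars_in_quartet=3 acc=0x19E06 bytes_emitted=0
After char 3 ('M'=12): chars_in_quartet=4 acc=0x67818C -> emit 67 81 8C, reset; bytes_emitted=3
After char 4 ('m'=38): chars_in_quartet=1 acc=0x26 bytes_emitted=3
After char 5 ('S'=18): chars_in_quartet=2 acc=0x992 bytes_emitted=3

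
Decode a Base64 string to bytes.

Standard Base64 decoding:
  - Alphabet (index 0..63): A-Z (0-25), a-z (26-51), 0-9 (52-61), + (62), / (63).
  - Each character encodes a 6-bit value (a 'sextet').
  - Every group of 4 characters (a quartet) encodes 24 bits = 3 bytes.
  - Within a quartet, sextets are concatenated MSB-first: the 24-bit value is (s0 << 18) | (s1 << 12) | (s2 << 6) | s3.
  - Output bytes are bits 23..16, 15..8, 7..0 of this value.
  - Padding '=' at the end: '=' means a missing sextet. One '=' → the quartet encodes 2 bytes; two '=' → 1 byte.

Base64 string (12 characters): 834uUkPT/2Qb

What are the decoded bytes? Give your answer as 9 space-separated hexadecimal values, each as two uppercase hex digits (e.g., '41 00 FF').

Answer: F3 7E 2E 52 43 D3 FF 64 1B

Derivation:
After char 0 ('8'=60): chars_in_quartet=1 acc=0x3C bytes_emitted=0
After char 1 ('3'=55): chars_in_quartet=2 acc=0xF37 bytes_emitted=0
After char 2 ('4'=56): chars_in_quartet=3 acc=0x3CDF8 bytes_emitted=0
After char 3 ('u'=46): chars_in_quartet=4 acc=0xF37E2E -> emit F3 7E 2E, reset; bytes_emitted=3
After char 4 ('U'=20): chars_in_quartet=1 acc=0x14 bytes_emitted=3
After char 5 ('k'=36): chars_in_quartet=2 acc=0x524 bytes_emitted=3
After char 6 ('P'=15): chars_in_quartet=3 acc=0x1490F bytes_emitted=3
After char 7 ('T'=19): chars_in_quartet=4 acc=0x5243D3 -> emit 52 43 D3, reset; bytes_emitted=6
After char 8 ('/'=63): chars_in_quartet=1 acc=0x3F bytes_emitted=6
After char 9 ('2'=54): chars_in_quartet=2 acc=0xFF6 bytes_emitted=6
After char 10 ('Q'=16): chars_in_quartet=3 acc=0x3FD90 bytes_emitted=6
After char 11 ('b'=27): chars_in_quartet=4 acc=0xFF641B -> emit FF 64 1B, reset; bytes_emitted=9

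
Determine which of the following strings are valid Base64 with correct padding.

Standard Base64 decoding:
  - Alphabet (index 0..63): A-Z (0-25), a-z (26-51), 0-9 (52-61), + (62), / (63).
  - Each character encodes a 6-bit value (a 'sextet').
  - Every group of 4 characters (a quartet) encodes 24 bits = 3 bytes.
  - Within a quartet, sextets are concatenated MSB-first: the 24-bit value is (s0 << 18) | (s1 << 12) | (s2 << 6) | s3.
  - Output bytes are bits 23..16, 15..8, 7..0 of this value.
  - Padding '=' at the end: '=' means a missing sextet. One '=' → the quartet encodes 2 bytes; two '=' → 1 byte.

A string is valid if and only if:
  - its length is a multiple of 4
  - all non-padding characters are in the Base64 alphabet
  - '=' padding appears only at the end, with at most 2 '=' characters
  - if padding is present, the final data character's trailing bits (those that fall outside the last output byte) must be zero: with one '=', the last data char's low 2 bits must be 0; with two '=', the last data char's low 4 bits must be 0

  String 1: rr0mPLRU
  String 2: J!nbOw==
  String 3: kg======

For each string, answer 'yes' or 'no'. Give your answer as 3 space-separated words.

Answer: yes no no

Derivation:
String 1: 'rr0mPLRU' → valid
String 2: 'J!nbOw==' → invalid (bad char(s): ['!'])
String 3: 'kg======' → invalid (6 pad chars (max 2))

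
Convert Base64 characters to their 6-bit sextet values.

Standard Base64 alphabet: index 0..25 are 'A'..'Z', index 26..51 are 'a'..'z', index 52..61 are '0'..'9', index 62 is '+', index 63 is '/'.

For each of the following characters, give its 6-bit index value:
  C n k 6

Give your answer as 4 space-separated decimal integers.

Answer: 2 39 36 58

Derivation:
'C': A..Z range, ord('C') − ord('A') = 2
'n': a..z range, 26 + ord('n') − ord('a') = 39
'k': a..z range, 26 + ord('k') − ord('a') = 36
'6': 0..9 range, 52 + ord('6') − ord('0') = 58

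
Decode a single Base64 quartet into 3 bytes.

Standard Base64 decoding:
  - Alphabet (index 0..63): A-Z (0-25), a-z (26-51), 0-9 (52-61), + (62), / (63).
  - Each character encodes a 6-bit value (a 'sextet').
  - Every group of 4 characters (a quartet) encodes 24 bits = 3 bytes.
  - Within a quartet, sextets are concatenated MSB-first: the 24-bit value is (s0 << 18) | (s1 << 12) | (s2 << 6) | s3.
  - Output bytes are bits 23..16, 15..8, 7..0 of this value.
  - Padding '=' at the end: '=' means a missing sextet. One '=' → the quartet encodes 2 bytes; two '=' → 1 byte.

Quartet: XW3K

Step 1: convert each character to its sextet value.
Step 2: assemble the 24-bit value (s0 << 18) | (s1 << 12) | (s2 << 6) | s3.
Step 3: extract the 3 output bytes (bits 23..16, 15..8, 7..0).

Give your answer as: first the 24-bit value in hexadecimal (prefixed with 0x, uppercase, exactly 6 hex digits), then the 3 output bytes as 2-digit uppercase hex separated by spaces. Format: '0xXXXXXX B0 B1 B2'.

Answer: 0x5D6DCA 5D 6D CA

Derivation:
Sextets: X=23, W=22, 3=55, K=10
24-bit: (23<<18) | (22<<12) | (55<<6) | 10
      = 0x5C0000 | 0x016000 | 0x000DC0 | 0x00000A
      = 0x5D6DCA
Bytes: (v>>16)&0xFF=5D, (v>>8)&0xFF=6D, v&0xFF=CA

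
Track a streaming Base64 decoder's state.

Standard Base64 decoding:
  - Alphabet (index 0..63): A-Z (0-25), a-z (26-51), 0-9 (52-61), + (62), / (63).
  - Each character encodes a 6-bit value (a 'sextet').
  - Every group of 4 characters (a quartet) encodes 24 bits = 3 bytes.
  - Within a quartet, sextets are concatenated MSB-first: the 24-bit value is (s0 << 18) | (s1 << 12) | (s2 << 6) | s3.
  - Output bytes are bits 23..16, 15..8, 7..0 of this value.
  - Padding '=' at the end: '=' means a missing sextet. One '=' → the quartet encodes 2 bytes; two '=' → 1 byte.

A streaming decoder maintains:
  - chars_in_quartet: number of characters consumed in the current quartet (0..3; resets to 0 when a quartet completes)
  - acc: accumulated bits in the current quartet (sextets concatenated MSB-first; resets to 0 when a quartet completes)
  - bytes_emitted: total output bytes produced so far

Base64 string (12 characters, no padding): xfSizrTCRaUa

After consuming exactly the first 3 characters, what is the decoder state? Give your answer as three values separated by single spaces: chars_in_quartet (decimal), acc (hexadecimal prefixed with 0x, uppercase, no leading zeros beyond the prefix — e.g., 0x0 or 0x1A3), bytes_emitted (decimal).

After char 0 ('x'=49): chars_in_quartet=1 acc=0x31 bytes_emitted=0
After char 1 ('f'=31): chars_in_quartet=2 acc=0xC5F bytes_emitted=0
After char 2 ('S'=18): chars_in_quartet=3 acc=0x317D2 bytes_emitted=0

Answer: 3 0x317D2 0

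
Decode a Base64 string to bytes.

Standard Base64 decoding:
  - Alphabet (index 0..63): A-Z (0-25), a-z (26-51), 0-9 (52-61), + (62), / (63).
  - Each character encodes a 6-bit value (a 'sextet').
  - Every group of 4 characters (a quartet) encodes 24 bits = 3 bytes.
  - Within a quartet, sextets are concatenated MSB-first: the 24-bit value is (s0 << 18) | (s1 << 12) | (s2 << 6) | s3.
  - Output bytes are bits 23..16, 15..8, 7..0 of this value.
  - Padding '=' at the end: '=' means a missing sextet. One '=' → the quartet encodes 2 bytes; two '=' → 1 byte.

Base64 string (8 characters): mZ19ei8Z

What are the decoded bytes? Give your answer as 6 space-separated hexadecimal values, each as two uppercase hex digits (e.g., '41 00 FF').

After char 0 ('m'=38): chars_in_quartet=1 acc=0x26 bytes_emitted=0
After char 1 ('Z'=25): chars_in_quartet=2 acc=0x999 bytes_emitted=0
After char 2 ('1'=53): chars_in_quartet=3 acc=0x26675 bytes_emitted=0
After char 3 ('9'=61): chars_in_quartet=4 acc=0x999D7D -> emit 99 9D 7D, reset; bytes_emitted=3
After char 4 ('e'=30): chars_in_quartet=1 acc=0x1E bytes_emitted=3
After char 5 ('i'=34): chars_in_quartet=2 acc=0x7A2 bytes_emitted=3
After char 6 ('8'=60): chars_in_quartet=3 acc=0x1E8BC bytes_emitted=3
After char 7 ('Z'=25): chars_in_quartet=4 acc=0x7A2F19 -> emit 7A 2F 19, reset; bytes_emitted=6

Answer: 99 9D 7D 7A 2F 19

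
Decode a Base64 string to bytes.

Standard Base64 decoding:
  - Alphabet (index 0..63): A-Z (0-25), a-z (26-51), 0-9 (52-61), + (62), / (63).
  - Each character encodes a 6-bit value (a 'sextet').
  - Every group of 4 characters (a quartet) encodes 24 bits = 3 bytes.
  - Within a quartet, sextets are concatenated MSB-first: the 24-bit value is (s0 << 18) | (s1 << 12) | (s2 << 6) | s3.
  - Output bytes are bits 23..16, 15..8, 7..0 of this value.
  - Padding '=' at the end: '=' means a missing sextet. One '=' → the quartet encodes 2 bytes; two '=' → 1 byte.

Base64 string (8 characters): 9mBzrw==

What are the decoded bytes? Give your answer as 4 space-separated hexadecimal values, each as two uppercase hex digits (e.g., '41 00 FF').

After char 0 ('9'=61): chars_in_quartet=1 acc=0x3D bytes_emitted=0
After char 1 ('m'=38): chars_in_quartet=2 acc=0xF66 bytes_emitted=0
After char 2 ('B'=1): chars_in_quartet=3 acc=0x3D981 bytes_emitted=0
After char 3 ('z'=51): chars_in_quartet=4 acc=0xF66073 -> emit F6 60 73, reset; bytes_emitted=3
After char 4 ('r'=43): chars_in_quartet=1 acc=0x2B bytes_emitted=3
After char 5 ('w'=48): chars_in_quartet=2 acc=0xAF0 bytes_emitted=3
Padding '==': partial quartet acc=0xAF0 -> emit AF; bytes_emitted=4

Answer: F6 60 73 AF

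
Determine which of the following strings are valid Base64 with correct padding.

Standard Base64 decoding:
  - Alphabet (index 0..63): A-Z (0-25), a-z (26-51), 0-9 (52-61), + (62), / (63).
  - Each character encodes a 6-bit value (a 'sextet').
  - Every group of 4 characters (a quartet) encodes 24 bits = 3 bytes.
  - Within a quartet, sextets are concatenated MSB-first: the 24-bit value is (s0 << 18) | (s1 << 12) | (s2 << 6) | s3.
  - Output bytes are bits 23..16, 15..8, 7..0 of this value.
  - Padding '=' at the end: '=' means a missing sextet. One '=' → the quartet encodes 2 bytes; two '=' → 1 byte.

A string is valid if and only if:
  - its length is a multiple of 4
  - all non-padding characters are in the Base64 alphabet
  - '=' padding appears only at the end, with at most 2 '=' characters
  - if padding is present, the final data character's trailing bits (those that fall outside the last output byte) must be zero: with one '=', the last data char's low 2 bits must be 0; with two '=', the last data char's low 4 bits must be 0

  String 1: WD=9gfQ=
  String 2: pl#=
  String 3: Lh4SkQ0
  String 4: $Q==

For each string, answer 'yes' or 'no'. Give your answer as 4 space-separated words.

Answer: no no no no

Derivation:
String 1: 'WD=9gfQ=' → invalid (bad char(s): ['=']; '=' in middle)
String 2: 'pl#=' → invalid (bad char(s): ['#'])
String 3: 'Lh4SkQ0' → invalid (len=7 not mult of 4)
String 4: '$Q==' → invalid (bad char(s): ['$'])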